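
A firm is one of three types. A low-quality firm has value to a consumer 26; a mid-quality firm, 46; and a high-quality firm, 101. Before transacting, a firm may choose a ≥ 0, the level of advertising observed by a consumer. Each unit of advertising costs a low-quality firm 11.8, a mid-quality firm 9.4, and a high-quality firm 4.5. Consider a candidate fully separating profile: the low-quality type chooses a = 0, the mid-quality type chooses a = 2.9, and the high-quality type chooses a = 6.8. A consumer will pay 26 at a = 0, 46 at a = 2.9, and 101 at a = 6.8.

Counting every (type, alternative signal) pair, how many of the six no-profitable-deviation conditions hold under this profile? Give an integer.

4

Low-quality (own payoff 26): to a=2.9 gives 46 − 11.8×2.9 = 11.78 → no gain ✓; to a=6.8 gives 101 − 11.8×6.8 = 20.76 → no gain ✓.
High-quality (own payoff 101 − 4.5×6.8 = 70.4): to a=0 gives 26 → no gain ✓; to a=2.9 gives 46 − 4.5×2.9 = 32.95 → no gain ✓.
Mid-quality (own payoff 46 − 9.4×2.9 = 18.74): to a=0 gives 26 → profitable ✗; to a=6.8 gives 101 − 9.4×6.8 = 37.08 → profitable ✗.
4 of the 6 constraints hold; not an equilibrium.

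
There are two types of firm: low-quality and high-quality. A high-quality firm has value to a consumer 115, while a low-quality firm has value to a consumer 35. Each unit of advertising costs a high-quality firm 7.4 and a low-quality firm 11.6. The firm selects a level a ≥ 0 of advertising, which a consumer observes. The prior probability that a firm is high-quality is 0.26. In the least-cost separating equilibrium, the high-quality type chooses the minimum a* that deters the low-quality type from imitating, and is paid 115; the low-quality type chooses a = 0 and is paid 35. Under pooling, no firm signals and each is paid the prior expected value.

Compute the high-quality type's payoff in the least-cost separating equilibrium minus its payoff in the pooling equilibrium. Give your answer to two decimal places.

Least-cost separating signal: a* solves 35 = 115 − 11.6·a*, so a* = (115 − 35)/11.6 ≈ 6.8966.
High-quality type's separating payoff: 115 − 7.4 × a* = 115 − 7.4 × (115 − 35)/11.6 = 115 − 592/11.6 ≈ 63.9655.
Pooling payoff: 0.26 × 115 + 0.74 × 35 = 55.8.
Difference: 63.9655 − 55.8 = 8.1655, i.e. 8.17 to two decimal places.
The high-quality type prefers to separate.

8.17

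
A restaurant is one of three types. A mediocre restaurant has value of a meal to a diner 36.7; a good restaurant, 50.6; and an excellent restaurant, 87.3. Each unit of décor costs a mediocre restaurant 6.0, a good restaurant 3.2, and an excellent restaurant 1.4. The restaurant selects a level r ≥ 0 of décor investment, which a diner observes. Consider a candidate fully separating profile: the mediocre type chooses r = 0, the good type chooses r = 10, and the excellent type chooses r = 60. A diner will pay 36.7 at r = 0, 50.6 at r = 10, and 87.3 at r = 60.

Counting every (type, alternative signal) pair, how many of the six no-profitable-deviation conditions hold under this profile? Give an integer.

Mediocre (own payoff 36.7): to r=10 gives 50.6 − 6.0×10 = -9.4 → no gain ✓; to r=60 gives 87.3 − 6.0×60 = -272.7 → no gain ✓.
Excellent (own payoff 87.3 − 1.4×60 = 3.3): to r=0 gives 36.7 → profitable ✗; to r=10 gives 50.6 − 1.4×10 = 36.6 → profitable ✗.
Good (own payoff 50.6 − 3.2×10 = 18.6): to r=0 gives 36.7 → profitable ✗; to r=60 gives 87.3 − 3.2×60 = -104.7 → no gain ✓.
3 of the 6 constraints hold; not an equilibrium.

3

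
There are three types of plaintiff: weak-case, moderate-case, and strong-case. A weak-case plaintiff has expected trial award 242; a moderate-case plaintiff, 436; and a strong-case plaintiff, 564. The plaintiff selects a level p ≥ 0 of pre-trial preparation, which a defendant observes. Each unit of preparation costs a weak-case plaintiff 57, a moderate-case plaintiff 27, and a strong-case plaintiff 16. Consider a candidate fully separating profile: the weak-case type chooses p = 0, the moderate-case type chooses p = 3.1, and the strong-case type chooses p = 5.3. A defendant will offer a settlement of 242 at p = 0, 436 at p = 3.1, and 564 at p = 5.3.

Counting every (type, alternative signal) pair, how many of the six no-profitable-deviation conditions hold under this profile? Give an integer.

Strong-case (own payoff 564 − 16×5.3 = 479.2): to p=0 gives 242 → no gain ✓; to p=3.1 gives 436 − 16×3.1 = 386.4 → no gain ✓.
Moderate-case (own payoff 436 − 27×3.1 = 352.3): to p=0 gives 242 → no gain ✓; to p=5.3 gives 564 − 27×5.3 = 420.9 → profitable ✗.
Weak-case (own payoff 242): to p=3.1 gives 436 − 57×3.1 = 259.3 → profitable ✗; to p=5.3 gives 564 − 57×5.3 = 261.9 → profitable ✗.
3 of the 6 constraints hold; not an equilibrium.

3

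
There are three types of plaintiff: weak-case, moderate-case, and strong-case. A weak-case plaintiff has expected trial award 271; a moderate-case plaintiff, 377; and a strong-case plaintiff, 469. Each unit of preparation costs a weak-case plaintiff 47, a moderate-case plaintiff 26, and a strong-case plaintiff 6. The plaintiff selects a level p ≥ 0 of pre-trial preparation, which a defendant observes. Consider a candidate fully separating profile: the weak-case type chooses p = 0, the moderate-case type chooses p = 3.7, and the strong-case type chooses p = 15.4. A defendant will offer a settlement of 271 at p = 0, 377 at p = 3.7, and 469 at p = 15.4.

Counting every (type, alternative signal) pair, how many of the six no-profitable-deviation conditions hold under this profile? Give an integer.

6

Strong-case (own payoff 469 − 6×15.4 = 376.6): to p=0 gives 271 → no gain ✓; to p=3.7 gives 377 − 6×3.7 = 354.8 → no gain ✓.
Moderate-case (own payoff 377 − 26×3.7 = 280.8): to p=0 gives 271 → no gain ✓; to p=15.4 gives 469 − 26×15.4 = 68.6 → no gain ✓.
Weak-case (own payoff 271): to p=3.7 gives 377 − 47×3.7 = 203.1 → no gain ✓; to p=15.4 gives 469 − 47×15.4 = -254.8 → no gain ✓.
6 of the 6 constraints hold; this profile is a separating equilibrium.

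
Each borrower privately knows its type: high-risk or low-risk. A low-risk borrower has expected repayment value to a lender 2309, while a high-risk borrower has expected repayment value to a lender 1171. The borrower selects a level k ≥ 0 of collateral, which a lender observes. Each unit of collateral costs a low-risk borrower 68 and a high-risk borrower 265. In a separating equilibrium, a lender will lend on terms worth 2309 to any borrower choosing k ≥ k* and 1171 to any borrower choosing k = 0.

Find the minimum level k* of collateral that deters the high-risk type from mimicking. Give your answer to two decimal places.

A high-risk borrower choosing k = 0 receives 1171.
Imitating at k* instead would pay 2309 at cost 265·k*, netting 2309 − 265·k*.
Indifference: 1171 = 2309 − 265·k*, so k* = (2309 − 1171) / 265 ≈ 4.29.
This is the high-risk type's binding incentive-compatibility constraint; any k ≥ 4.29 sustains separation on that side.

4.29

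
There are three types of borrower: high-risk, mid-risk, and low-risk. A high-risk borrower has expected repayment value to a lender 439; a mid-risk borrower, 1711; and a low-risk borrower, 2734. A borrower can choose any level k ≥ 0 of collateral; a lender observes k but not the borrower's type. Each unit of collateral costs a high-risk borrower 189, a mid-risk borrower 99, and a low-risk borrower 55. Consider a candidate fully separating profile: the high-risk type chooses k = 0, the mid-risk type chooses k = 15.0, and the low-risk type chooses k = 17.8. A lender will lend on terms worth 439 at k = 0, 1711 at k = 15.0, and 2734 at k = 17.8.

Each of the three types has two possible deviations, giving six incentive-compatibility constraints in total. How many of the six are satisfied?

Low-risk (own payoff 2734 − 55×17.8 = 1755): to k=0 gives 439 → no gain ✓; to k=15.0 gives 1711 − 55×15.0 = 886 → no gain ✓.
High-risk (own payoff 439): to k=15.0 gives 1711 − 189×15.0 = -1124 → no gain ✓; to k=17.8 gives 2734 − 189×17.8 = -630.2 → no gain ✓.
Mid-risk (own payoff 1711 − 99×15.0 = 226): to k=0 gives 439 → profitable ✗; to k=17.8 gives 2734 − 99×17.8 = 971.8 → profitable ✗.
4 of the 6 constraints hold; not an equilibrium.

4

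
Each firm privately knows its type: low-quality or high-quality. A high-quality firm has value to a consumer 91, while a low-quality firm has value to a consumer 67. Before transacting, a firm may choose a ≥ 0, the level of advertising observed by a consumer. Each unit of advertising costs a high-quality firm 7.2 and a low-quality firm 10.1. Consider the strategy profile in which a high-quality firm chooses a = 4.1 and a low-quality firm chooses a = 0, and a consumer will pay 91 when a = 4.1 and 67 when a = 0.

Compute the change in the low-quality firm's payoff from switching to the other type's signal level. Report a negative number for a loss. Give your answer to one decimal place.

Playing a = 0 the low-quality firm receives 67.
Deviating to a = 4.1 brings payment 91 at cost 10.1 × 4.1 = 41.41, netting 49.59.
Gain from deviating: 49.59 − 67 = -17.41, i.e. -17.4 to one decimal place.
The gain is negative, so the low-quality type's incentive-compatibility constraint is satisfied.

-17.4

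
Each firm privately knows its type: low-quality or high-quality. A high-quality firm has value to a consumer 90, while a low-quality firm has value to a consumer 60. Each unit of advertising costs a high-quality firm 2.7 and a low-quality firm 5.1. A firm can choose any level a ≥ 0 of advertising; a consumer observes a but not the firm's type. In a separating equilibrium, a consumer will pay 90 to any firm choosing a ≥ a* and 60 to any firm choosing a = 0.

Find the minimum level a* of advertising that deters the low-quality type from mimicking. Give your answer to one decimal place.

5.9

A low-quality firm choosing a = 0 receives 60.
Imitating at a* instead would pay 90 at cost 5.1·a*, netting 90 − 5.1·a*.
Indifference: 60 = 90 − 5.1·a*, so a* = (90 − 60) / 5.1 ≈ 5.9.
At a* the low-quality type's incentive constraint just binds; the high-quality type strictly prefers a* since its per-unit cost is lower.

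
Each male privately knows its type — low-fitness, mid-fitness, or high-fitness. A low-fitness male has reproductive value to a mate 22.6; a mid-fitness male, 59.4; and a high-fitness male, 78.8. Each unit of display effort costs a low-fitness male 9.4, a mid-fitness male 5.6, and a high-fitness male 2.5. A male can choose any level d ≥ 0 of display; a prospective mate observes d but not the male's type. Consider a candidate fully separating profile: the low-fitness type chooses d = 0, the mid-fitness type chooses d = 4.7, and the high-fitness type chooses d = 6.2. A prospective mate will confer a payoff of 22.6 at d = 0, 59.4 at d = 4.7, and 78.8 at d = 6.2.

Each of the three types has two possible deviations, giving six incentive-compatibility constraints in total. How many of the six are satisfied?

Mid-fitness (own payoff 59.4 − 5.6×4.7 = 33.08): to d=0 gives 22.6 → no gain ✓; to d=6.2 gives 78.8 − 5.6×6.2 = 44.08 → profitable ✗.
Low-fitness (own payoff 22.6): to d=4.7 gives 59.4 − 9.4×4.7 = 15.22 → no gain ✓; to d=6.2 gives 78.8 − 9.4×6.2 = 20.52 → no gain ✓.
High-fitness (own payoff 78.8 − 2.5×6.2 = 63.3): to d=0 gives 22.6 → no gain ✓; to d=4.7 gives 59.4 − 2.5×4.7 = 47.65 → no gain ✓.
5 of the 6 constraints hold; not an equilibrium.

5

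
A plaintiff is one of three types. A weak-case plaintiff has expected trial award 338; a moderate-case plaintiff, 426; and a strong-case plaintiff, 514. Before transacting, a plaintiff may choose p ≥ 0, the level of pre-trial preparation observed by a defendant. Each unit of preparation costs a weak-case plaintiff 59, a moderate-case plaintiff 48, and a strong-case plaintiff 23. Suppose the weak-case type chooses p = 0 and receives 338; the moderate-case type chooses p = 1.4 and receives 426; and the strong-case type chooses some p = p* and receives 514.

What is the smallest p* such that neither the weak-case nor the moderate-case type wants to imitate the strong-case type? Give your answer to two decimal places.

3.23

Weak-case type (on-path payoff 338) won't mimic when 338 ≥ 514 − 59·p*, i.e. p* ≥ 2.98.
Moderate-case type (on-path payoff 426 − 48×1.4 = 358.8) won't mimic when 358.8 ≥ 514 − 48·p*, i.e. p* ≥ 3.23.
Both must hold, so p* = max(2.98, 3.23) = 3.23. The moderate-case type's constraint binds.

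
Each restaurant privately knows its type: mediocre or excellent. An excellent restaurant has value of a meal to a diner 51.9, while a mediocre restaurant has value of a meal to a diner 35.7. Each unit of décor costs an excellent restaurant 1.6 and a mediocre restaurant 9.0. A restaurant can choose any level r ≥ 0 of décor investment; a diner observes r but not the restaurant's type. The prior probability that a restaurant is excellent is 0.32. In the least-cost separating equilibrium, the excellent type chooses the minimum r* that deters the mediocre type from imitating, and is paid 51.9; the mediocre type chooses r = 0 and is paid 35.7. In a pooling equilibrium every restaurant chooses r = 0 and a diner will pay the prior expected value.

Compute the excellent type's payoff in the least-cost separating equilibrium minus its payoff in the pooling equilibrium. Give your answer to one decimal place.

8.1

Least-cost separating signal: r* solves 35.7 = 51.9 − 9.0·r*, so r* = (51.9 − 35.7)/9.0 = 1.8.
Excellent type's separating payoff: 51.9 − 1.6 × r* = 51.9 − 1.6 × (51.9 − 35.7)/9.0 = 51.9 − 25.92/9.0 = 49.02.
Pooling payoff: 0.32 × 51.9 + 0.68 × 35.7 = 40.884.
Difference: 49.02 − 40.884 = 8.136, i.e. 8.1 to one decimal place.
The excellent type prefers to separate.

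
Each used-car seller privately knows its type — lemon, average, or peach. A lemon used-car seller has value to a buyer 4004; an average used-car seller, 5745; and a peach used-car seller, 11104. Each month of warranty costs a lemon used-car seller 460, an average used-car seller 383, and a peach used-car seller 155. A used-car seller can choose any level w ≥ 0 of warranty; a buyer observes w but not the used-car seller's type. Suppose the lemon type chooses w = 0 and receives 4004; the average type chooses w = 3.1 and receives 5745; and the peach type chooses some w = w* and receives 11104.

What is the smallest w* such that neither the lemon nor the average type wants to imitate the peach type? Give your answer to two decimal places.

Lemon type (on-path payoff 4004) won't mimic when 4004 ≥ 11104 − 460·w*, i.e. w* ≥ 15.43.
Average type (on-path payoff 5745 − 383×3.1 = 4557.7) won't mimic when 4557.7 ≥ 11104 − 383·w*, i.e. w* ≥ 17.09.
Both must hold, so w* = max(15.43, 17.09) = 17.09. The average type's constraint binds.

17.09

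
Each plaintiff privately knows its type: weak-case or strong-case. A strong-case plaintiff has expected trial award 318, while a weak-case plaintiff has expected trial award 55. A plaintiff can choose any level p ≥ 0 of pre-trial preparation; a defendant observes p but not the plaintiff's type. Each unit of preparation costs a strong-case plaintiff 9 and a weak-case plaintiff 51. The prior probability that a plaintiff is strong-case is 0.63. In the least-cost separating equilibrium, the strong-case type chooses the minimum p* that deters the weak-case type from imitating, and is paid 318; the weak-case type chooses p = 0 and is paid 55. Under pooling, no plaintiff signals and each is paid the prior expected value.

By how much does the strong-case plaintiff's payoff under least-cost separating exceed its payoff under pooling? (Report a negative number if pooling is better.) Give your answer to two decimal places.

Least-cost separating signal: p* solves 55 = 318 − 51·p*, so p* = (318 − 55)/51 ≈ 5.1569.
Strong-case type's separating payoff: 318 − 9 × p* = 318 − 9 × (318 − 55)/51 = 318 − 2367/51 ≈ 271.5882.
Pooling payoff: 0.63 × 318 + 0.37 × 55 = 220.69.
Difference: 271.5882 − 220.69 = 50.8982, i.e. 50.90 to two decimal places.
The strong-case type prefers to separate.

50.90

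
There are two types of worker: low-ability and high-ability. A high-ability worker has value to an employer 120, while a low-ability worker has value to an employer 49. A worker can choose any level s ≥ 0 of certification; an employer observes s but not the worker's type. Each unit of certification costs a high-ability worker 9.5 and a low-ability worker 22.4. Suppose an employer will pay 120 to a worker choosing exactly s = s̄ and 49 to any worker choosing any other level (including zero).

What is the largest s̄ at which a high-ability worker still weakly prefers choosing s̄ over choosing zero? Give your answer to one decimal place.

Choosing s̄ yields the high-ability type 120 − 9.5·s̄; choosing zero yields 49.
The high-ability type is indifferent at 120 − 9.5·s̄ = 49, i.e. s̄ = (120 − 49) / 9.5 ≈ 7.5.
For any s̄ above 7.5 the high-ability type would rather pool at zero, so separation collapses.

7.5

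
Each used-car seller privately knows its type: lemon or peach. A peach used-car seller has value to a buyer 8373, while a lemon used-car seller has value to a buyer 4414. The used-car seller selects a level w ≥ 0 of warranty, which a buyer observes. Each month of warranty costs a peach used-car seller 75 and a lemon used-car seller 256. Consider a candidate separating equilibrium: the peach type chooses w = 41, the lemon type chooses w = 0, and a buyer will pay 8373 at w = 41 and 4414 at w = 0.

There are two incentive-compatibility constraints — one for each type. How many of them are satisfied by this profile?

Peach type: signal → 8373 − 75 × 41 = 5298; deviate to 0 → 4414. IC holds (5298 ≥ 4414).
Lemon type: stay at 0 → 4414; mimic → 8373 − 256 × 41 = -2123. IC holds (4414 ≥ -2123).
2 of 2 constraints hold, so this is a separating equilibrium.

2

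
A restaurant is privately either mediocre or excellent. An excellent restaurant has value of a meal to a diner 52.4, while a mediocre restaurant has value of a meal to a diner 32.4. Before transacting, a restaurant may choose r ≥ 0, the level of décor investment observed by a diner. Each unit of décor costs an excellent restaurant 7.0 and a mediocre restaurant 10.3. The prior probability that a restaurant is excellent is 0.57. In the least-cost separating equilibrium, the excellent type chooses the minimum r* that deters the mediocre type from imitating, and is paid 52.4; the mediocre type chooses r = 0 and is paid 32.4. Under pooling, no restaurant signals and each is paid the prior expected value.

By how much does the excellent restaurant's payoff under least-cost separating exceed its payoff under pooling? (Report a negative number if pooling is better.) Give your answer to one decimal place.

Least-cost separating signal: r* solves 32.4 = 52.4 − 10.3·r*, so r* = (52.4 − 32.4)/10.3 ≈ 1.9417.
Excellent type's separating payoff: 52.4 − 7.0 × r* = 52.4 − 7.0 × (52.4 − 32.4)/10.3 = 52.4 − 140/10.3 ≈ 38.808.
Pooling payoff: 0.57 × 52.4 + 0.43 × 32.4 = 43.8.
Difference: 38.808 − 43.8 = -4.992, i.e. -5.0 to one decimal place.
The excellent type would prefer the pooling outcome.

-5.0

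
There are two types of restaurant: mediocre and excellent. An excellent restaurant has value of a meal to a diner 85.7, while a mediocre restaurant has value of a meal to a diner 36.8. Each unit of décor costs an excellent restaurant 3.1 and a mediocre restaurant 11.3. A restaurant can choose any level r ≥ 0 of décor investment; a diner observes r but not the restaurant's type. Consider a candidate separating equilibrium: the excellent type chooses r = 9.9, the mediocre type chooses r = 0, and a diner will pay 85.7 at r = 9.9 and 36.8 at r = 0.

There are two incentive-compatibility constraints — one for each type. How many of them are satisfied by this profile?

Mediocre type: stay at 0 → 36.8; mimic → 85.7 − 11.3 × 9.9 = -26.17. IC holds (36.8 ≥ -26.17).
Excellent type: signal → 85.7 − 3.1 × 9.9 = 55.01; deviate to 0 → 36.8. IC holds (55.01 ≥ 36.8).
2 of 2 constraints hold, so this is a separating equilibrium.

2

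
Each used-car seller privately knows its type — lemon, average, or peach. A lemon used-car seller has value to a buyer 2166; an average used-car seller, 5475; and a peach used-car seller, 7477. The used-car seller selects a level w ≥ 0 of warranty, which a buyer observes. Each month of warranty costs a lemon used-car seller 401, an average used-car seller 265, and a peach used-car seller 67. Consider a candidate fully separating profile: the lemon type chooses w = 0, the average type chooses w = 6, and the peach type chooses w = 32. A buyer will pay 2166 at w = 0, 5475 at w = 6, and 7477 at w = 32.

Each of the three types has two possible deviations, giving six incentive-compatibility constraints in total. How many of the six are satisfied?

5

Average (own payoff 5475 − 265×6 = 3885): to w=0 gives 2166 → no gain ✓; to w=32 gives 7477 − 265×32 = -1003 → no gain ✓.
Lemon (own payoff 2166): to w=6 gives 5475 − 401×6 = 3069 → profitable ✗; to w=32 gives 7477 − 401×32 = -5355 → no gain ✓.
Peach (own payoff 7477 − 67×32 = 5333): to w=0 gives 2166 → no gain ✓; to w=6 gives 5475 − 67×6 = 5073 → no gain ✓.
5 of the 6 constraints hold; not an equilibrium.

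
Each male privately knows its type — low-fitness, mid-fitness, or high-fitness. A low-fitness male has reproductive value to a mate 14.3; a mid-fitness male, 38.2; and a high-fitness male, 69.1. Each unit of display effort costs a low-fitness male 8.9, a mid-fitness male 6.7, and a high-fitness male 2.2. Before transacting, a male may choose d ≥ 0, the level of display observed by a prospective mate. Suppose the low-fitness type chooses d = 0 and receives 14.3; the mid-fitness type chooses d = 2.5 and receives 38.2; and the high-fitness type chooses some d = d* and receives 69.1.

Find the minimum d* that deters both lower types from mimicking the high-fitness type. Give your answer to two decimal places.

7.11

Low-fitness type (on-path payoff 14.3) won't mimic when 14.3 ≥ 69.1 − 8.9·d*, i.e. d* ≥ 6.16.
Mid-fitness type (on-path payoff 38.2 − 6.7×2.5 = 21.45) won't mimic when 21.45 ≥ 69.1 − 6.7·d*, i.e. d* ≥ 7.11.
Both must hold, so d* = max(6.16, 7.11) = 7.11. The mid-fitness type's constraint binds.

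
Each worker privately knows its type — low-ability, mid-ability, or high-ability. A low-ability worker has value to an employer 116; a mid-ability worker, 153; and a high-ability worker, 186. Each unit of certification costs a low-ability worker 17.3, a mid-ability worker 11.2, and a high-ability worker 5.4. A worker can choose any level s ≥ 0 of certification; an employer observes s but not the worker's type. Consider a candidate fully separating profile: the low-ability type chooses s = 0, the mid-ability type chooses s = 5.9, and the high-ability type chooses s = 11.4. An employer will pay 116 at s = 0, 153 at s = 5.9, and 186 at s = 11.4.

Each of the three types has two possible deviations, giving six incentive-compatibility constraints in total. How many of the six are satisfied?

Mid-ability (own payoff 153 − 11.2×5.9 = 86.92): to s=0 gives 116 → profitable ✗; to s=11.4 gives 186 − 11.2×11.4 = 58.32 → no gain ✓.
High-ability (own payoff 186 − 5.4×11.4 = 124.44): to s=0 gives 116 → no gain ✓; to s=5.9 gives 153 − 5.4×5.9 = 121.14 → no gain ✓.
Low-ability (own payoff 116): to s=5.9 gives 153 − 17.3×5.9 = 50.93 → no gain ✓; to s=11.4 gives 186 − 17.3×11.4 = -11.22 → no gain ✓.
5 of the 6 constraints hold; not an equilibrium.

5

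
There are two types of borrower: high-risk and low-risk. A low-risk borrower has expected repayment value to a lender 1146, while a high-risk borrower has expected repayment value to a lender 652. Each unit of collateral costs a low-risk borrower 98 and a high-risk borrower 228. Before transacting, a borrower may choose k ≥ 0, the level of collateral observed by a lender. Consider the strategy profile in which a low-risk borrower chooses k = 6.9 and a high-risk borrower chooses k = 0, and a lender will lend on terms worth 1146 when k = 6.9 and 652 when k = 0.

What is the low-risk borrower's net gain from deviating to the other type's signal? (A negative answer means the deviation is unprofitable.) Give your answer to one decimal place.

182.2

Playing k = 6.9 the low-risk borrower receives 1146 − 98 × 6.9 = 469.8.
Deviating to k = 0 yields 652 instead.
Gain from deviating: 652 − 469.8 = 182.2.
The gain is positive, so the low-risk type's incentive-compatibility constraint is violated — this profile is not a separating equilibrium.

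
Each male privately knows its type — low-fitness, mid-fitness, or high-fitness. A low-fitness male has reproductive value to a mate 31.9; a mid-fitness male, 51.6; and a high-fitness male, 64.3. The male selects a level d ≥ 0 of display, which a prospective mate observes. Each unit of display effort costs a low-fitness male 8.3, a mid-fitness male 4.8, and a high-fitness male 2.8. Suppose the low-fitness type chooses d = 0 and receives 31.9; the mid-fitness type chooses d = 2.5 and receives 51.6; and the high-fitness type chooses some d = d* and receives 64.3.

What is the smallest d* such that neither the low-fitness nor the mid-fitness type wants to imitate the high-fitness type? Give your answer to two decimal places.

5.15

Low-fitness type (on-path payoff 31.9) won't mimic when 31.9 ≥ 64.3 − 8.3·d*, i.e. d* ≥ 3.90.
Mid-fitness type (on-path payoff 51.6 − 4.8×2.5 = 39.6) won't mimic when 39.6 ≥ 64.3 − 4.8·d*, i.e. d* ≥ 5.15.
Both must hold, so d* = max(3.90, 5.15) = 5.15. The mid-fitness type's constraint binds.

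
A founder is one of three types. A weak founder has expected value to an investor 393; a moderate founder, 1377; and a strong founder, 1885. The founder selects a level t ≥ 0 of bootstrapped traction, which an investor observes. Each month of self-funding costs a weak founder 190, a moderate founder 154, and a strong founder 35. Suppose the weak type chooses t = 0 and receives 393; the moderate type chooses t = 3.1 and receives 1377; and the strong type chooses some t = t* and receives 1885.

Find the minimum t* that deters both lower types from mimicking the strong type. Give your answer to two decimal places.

Moderate type (on-path payoff 1377 − 154×3.1 = 899.6) won't mimic when 899.6 ≥ 1885 − 154·t*, i.e. t* ≥ 6.40.
Weak type (on-path payoff 393) won't mimic when 393 ≥ 1885 − 190·t*, i.e. t* ≥ 7.85.
Both must hold, so t* = max(7.85, 6.40) = 7.85. The weak type's constraint binds.

7.85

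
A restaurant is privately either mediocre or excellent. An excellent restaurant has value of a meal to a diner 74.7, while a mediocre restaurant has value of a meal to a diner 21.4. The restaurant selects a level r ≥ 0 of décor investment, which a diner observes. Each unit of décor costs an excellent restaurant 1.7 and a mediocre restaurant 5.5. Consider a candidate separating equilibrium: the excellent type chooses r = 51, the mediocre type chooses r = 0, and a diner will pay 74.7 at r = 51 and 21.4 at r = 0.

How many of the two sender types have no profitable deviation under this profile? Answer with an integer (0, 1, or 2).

Mediocre type: stay at 0 → 21.4; mimic → 74.7 − 5.5 × 51 = -205.8. IC holds (21.4 ≥ -205.8).
Excellent type: signal → 74.7 − 1.7 × 51 = -12; deviate to 0 → 21.4. IC fails (-12 < 21.4).
1 of 2 constraints hold, so this profile is not an equilibrium.

1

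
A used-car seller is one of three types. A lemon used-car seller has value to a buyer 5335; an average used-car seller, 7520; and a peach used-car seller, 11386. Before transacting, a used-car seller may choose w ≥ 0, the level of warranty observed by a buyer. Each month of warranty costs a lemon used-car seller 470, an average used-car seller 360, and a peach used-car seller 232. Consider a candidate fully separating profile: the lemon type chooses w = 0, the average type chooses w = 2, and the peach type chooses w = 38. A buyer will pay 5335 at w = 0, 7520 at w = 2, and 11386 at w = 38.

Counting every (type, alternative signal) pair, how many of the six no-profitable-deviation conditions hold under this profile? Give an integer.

Peach (own payoff 11386 − 232×38 = 2570): to w=0 gives 5335 → profitable ✗; to w=2 gives 7520 − 232×2 = 7056 → profitable ✗.
Lemon (own payoff 5335): to w=2 gives 7520 − 470×2 = 6580 → profitable ✗; to w=38 gives 11386 − 470×38 = -6474 → no gain ✓.
Average (own payoff 7520 − 360×2 = 6800): to w=0 gives 5335 → no gain ✓; to w=38 gives 11386 − 360×38 = -2294 → no gain ✓.
3 of the 6 constraints hold; not an equilibrium.

3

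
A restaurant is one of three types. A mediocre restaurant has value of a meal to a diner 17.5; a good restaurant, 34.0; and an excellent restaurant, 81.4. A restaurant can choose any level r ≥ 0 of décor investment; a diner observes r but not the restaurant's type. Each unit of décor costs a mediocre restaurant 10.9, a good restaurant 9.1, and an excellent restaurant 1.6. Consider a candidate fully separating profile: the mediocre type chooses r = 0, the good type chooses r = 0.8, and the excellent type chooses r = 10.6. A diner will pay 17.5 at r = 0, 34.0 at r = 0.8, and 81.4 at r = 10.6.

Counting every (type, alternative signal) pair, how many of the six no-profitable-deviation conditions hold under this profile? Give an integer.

5

Good (own payoff 34.0 − 9.1×0.8 = 26.72): to r=0 gives 17.5 → no gain ✓; to r=10.6 gives 81.4 − 9.1×10.6 = -15.06 → no gain ✓.
Excellent (own payoff 81.4 − 1.6×10.6 = 64.44): to r=0 gives 17.5 → no gain ✓; to r=0.8 gives 34.0 − 1.6×0.8 = 32.72 → no gain ✓.
Mediocre (own payoff 17.5): to r=0.8 gives 34.0 − 10.9×0.8 = 25.28 → profitable ✗; to r=10.6 gives 81.4 − 10.9×10.6 = -34.14 → no gain ✓.
5 of the 6 constraints hold; not an equilibrium.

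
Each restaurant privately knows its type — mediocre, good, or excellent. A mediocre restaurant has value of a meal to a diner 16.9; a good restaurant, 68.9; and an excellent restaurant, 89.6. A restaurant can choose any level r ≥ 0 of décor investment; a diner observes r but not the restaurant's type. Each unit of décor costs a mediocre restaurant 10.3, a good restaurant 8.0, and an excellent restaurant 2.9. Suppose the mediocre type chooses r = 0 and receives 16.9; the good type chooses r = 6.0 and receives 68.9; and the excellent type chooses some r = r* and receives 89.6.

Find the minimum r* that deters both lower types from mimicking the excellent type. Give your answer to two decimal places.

Good type (on-path payoff 68.9 − 8.0×6.0 = 20.9) won't mimic when 20.9 ≥ 89.6 − 8.0·r*, i.e. r* ≥ 8.59.
Mediocre type (on-path payoff 16.9) won't mimic when 16.9 ≥ 89.6 − 10.3·r*, i.e. r* ≥ 7.06.
Both must hold, so r* = max(7.06, 8.59) = 8.59. The good type's constraint binds.

8.59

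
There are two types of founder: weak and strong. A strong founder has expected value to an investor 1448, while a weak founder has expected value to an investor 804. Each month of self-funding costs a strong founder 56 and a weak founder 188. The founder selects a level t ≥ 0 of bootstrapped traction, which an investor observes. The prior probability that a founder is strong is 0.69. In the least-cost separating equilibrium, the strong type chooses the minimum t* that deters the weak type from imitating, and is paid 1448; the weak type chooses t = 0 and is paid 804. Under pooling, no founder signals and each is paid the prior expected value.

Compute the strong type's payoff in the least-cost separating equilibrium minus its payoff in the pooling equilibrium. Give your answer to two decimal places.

7.81

Least-cost separating signal: t* solves 804 = 1448 − 188·t*, so t* = (1448 − 804)/188 ≈ 3.4255.
Strong type's separating payoff: 1448 − 56 × t* = 1448 − 56 × (1448 − 804)/188 = 1448 − 36064/188 ≈ 1256.1702.
Pooling payoff: 0.69 × 1448 + 0.31 × 804 = 1248.36.
Difference: 1256.1702 − 1248.36 = 7.8102, i.e. 7.81 to two decimal places.
The strong type prefers to separate.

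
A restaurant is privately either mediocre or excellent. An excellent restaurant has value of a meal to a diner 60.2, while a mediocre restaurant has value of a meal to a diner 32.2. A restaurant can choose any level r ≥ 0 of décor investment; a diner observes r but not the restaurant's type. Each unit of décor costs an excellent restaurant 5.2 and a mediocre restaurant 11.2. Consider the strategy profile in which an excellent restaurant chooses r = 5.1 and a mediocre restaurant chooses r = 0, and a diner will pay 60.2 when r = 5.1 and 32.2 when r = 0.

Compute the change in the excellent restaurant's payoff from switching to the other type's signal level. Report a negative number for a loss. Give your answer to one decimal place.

Playing r = 5.1 the excellent restaurant receives 60.2 − 5.2 × 5.1 = 33.68.
Deviating to r = 0 yields 32.2 instead.
Gain from deviating: 32.2 − 33.68 = -1.48, i.e. -1.5 to one decimal place.
The gain is negative, so the excellent type's incentive-compatibility constraint is satisfied.

-1.5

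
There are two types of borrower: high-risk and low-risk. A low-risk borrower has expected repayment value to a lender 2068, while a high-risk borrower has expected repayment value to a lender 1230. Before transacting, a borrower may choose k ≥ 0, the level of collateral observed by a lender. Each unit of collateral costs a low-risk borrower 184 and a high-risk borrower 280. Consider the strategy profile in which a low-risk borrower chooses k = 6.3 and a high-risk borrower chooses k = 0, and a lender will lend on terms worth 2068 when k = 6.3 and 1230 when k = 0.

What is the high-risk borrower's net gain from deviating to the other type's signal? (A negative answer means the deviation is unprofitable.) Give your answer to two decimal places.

Playing k = 0 the high-risk borrower receives 1230.
Deviating to k = 6.3 brings payment 2068 at cost 280 × 6.3 = 1764, netting 304.
Gain from deviating: 304 − 1230 = -926.00.
The gain is negative, so the high-risk type's incentive-compatibility constraint is satisfied.

-926.00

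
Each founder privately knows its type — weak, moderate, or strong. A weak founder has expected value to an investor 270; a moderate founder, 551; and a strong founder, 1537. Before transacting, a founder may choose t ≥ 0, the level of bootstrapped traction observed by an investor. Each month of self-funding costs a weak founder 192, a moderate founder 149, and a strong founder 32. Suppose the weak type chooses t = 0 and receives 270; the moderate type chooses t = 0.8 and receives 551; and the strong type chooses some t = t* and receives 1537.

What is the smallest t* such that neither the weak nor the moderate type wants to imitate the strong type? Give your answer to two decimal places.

Moderate type (on-path payoff 551 − 149×0.8 = 431.8) won't mimic when 431.8 ≥ 1537 − 149·t*, i.e. t* ≥ 7.42.
Weak type (on-path payoff 270) won't mimic when 270 ≥ 1537 − 192·t*, i.e. t* ≥ 6.60.
Both must hold, so t* = max(6.60, 7.42) = 7.42. The moderate type's constraint binds.

7.42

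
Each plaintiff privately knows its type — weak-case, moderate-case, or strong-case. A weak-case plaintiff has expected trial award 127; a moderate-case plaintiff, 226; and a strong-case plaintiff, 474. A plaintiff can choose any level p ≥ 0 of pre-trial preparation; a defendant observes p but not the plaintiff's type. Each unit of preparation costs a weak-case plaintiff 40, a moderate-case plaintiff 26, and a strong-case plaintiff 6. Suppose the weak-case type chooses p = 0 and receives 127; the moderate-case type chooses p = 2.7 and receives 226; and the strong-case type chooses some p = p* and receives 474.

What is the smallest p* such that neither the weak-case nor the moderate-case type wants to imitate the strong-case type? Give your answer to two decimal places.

12.24

Weak-case type (on-path payoff 127) won't mimic when 127 ≥ 474 − 40·p*, i.e. p* ≥ 8.68.
Moderate-case type (on-path payoff 226 − 26×2.7 = 155.8) won't mimic when 155.8 ≥ 474 − 26·p*, i.e. p* ≥ 12.24.
Both must hold, so p* = max(8.68, 12.24) = 12.24. The moderate-case type's constraint binds.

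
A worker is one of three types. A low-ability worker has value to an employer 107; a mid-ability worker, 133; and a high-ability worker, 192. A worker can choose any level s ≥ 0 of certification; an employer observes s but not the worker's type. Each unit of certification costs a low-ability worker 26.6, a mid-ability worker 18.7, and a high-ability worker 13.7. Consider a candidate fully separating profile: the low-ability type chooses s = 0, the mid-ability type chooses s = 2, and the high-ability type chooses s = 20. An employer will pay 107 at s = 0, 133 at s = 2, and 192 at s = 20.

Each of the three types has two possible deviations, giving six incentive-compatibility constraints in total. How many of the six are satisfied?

3

High-ability (own payoff 192 − 13.7×20 = -82): to s=0 gives 107 → profitable ✗; to s=2 gives 133 − 13.7×2 = 105.6 → profitable ✗.
Mid-ability (own payoff 133 − 18.7×2 = 95.6): to s=0 gives 107 → profitable ✗; to s=20 gives 192 − 18.7×20 = -182 → no gain ✓.
Low-ability (own payoff 107): to s=2 gives 133 − 26.6×2 = 79.8 → no gain ✓; to s=20 gives 192 − 26.6×20 = -340 → no gain ✓.
3 of the 6 constraints hold; not an equilibrium.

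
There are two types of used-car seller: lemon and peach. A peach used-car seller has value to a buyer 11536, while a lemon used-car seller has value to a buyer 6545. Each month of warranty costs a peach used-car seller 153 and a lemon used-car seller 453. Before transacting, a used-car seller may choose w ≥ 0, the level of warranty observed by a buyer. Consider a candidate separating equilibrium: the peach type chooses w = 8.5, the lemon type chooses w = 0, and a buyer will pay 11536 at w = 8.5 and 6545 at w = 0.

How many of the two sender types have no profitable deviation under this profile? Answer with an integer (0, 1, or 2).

Peach type: signal → 11536 − 153 × 8.5 = 10235.5; deviate to 0 → 6545. IC holds (10235.5 ≥ 6545).
Lemon type: stay at 0 → 6545; mimic → 11536 − 453 × 8.5 = 7685.5. IC fails (6545 < 7685.5).
1 of 2 constraints hold, so this profile is not an equilibrium.

1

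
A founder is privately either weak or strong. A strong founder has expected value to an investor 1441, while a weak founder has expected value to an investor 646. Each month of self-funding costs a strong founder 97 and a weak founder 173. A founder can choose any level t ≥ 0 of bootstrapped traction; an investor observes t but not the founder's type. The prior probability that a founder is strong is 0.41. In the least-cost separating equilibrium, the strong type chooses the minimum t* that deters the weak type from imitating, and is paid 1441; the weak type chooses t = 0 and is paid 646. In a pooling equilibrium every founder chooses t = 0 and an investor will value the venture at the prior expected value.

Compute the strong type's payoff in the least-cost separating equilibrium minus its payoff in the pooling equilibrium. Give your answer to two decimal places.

Least-cost separating signal: t* solves 646 = 1441 − 173·t*, so t* = (1441 − 646)/173 ≈ 4.5954.
Strong type's separating payoff: 1441 − 97 × t* = 1441 − 97 × (1441 − 646)/173 = 1441 − 77115/173 ≈ 995.2486.
Pooling payoff: 0.41 × 1441 + 0.59 × 646 = 971.95.
Difference: 995.2486 − 971.95 = 23.2986, i.e. 23.30 to two decimal places.
The strong type prefers to separate.

23.30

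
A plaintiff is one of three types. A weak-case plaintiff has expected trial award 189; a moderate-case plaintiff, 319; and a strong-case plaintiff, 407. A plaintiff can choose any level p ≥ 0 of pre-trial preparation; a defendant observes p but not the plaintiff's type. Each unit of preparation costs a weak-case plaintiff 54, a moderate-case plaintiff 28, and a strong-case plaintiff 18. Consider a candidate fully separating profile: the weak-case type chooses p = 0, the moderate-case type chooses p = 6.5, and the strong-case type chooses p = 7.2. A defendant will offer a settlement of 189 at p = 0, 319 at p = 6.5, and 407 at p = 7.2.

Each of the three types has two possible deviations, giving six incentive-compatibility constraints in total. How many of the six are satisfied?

4

Moderate-case (own payoff 319 − 28×6.5 = 137): to p=0 gives 189 → profitable ✗; to p=7.2 gives 407 − 28×7.2 = 205.4 → profitable ✗.
Weak-case (own payoff 189): to p=6.5 gives 319 − 54×6.5 = -32 → no gain ✓; to p=7.2 gives 407 − 54×7.2 = 18.2 → no gain ✓.
Strong-case (own payoff 407 − 18×7.2 = 277.4): to p=0 gives 189 → no gain ✓; to p=6.5 gives 319 − 18×6.5 = 202 → no gain ✓.
4 of the 6 constraints hold; not an equilibrium.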